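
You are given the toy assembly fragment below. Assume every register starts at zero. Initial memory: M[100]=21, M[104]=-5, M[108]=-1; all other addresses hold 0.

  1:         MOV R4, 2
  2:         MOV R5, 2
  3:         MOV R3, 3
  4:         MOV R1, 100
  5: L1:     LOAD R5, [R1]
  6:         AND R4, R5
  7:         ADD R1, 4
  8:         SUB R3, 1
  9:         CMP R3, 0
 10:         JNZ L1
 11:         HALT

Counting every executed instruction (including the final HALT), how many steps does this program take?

after MOV R4, 2: R4=2
after MOV R5, 2: R5=2
after MOV R3, 3: R3=3
after MOV R1, 100: R1=100
after LOAD R5, [R1]: R5=M[100]=21
after AND R4, R5: R4=2&21=0
after ADD R1, 4: R1=100+4=104
after SUB R3, 1: R3=3-1=2
CMP R3, 0  (cmp 2,0)
JNZ L1: taken
after LOAD R5, [R1]: R5=M[104]=-5
after AND R4, R5: R4=0&(-5)=0
after ADD R1, 4: R1=104+4=108
after SUB R3, 1: R3=2-1=1
CMP R3, 0  (cmp 1,0)
JNZ L1: taken
after LOAD R5, [R1]: R5=M[108]=-1
after AND R4, R5: R4=0&(-1)=0
after ADD R1, 4: R1=108+4=112
after SUB R3, 1: R3=1-1=0
CMP R3, 0  (cmp 0,0)
JNZ L1: not taken
halt.
Total executed instructions: 23.

23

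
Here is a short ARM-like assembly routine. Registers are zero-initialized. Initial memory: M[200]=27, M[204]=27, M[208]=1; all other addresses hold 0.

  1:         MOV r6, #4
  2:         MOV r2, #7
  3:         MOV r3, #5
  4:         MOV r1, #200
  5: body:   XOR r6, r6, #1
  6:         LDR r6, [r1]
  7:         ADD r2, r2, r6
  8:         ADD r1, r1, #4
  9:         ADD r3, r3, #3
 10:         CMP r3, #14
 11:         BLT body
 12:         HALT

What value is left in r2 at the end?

MOV r6, #4 → r6=4
MOV r2, #7 → r2=7
MOV r3, #5 → r3=5
MOV r1, #200 → r1=200
XOR r6, r6, #1 → r6=4^1=5
LDR r6, [r1] → r6=M[200]=27
ADD r2, r2, r6 → r2=7+27=34
ADD r1, r1, #4 → r1=200+4=204
ADD r3, r3, #3 → r3=5+3=8
CMP r3, #14  (cmp 8,14)
BLT body: taken
XOR r6, r6, #1 → r6=27^1=26
LDR r6, [r1] → r6=M[204]=27
ADD r2, r2, r6 → r2=34+27=61
ADD r1, r1, #4 → r1=204+4=208
ADD r3, r3, #3 → r3=8+3=11
CMP r3, #14  (cmp 11,14)
BLT body: taken
XOR r6, r6, #1 → r6=27^1=26
LDR r6, [r1] → r6=M[208]=1
ADD r2, r2, r6 → r2=61+1=62
ADD r1, r1, #4 → r1=208+4=212
ADD r3, r3, #3 → r3=11+3=14
CMP r3, #14  (cmp 14,14)
BLT body: not taken
halt.

62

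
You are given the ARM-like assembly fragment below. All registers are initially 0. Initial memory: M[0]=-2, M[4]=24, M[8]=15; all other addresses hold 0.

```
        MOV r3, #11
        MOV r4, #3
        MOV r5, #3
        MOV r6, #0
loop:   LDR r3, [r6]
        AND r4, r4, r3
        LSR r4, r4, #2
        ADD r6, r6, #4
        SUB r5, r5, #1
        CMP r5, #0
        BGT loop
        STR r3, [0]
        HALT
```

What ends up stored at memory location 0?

after MOV r3, #11: r3=11
after MOV r4, #3: r4=3
after MOV r5, #3: r5=3
after MOV r6, #0: r6=0
after LDR r3, [r6]: r3=M[0]=-2
after AND r4, r4, r3: r4=3&(-2)=2
after LSR r4, r4, #2: r4=2>>2=0
after ADD r6, r6, #4: r6=0+4=4
after SUB r5, r5, #1: r5=3-1=2
CMP r5, #0  (cmp 2,0)
BGT loop: taken
after LDR r3, [r6]: r3=M[4]=24
after AND r4, r4, r3: r4=0&24=0
after LSR r4, r4, #2: r4=0>>2=0
after ADD r6, r6, #4: r6=4+4=8
after SUB r5, r5, #1: r5=2-1=1
CMP r5, #0  (cmp 1,0)
BGT loop: taken
after LDR r3, [r6]: r3=M[8]=15
after AND r4, r4, r3: r4=0&15=0
after LSR r4, r4, #2: r4=0>>2=0
after ADD r6, r6, #4: r6=8+4=12
after SUB r5, r5, #1: r5=1-1=0
CMP r5, #0  (cmp 0,0)
BGT loop: not taken
STR r3, [0] → M[0]=15
halt.

15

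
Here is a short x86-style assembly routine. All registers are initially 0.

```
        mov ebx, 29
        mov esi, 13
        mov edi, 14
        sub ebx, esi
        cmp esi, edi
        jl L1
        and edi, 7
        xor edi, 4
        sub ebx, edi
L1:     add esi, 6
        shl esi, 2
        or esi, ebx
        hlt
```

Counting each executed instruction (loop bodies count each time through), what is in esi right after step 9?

92

after mov ebx, 29: ebx=29
after mov esi, 13: esi=13
after mov edi, 14: edi=14
after sub ebx, esi: ebx=29-13=16
cmp esi, edi  (cmp 13,14)
jl L1: taken
after add esi, 6: esi=13+6=19
after shl esi, 2: esi=19<<2=76
after or esi, ebx: esi=76|16=92
After step 9: esi = 92.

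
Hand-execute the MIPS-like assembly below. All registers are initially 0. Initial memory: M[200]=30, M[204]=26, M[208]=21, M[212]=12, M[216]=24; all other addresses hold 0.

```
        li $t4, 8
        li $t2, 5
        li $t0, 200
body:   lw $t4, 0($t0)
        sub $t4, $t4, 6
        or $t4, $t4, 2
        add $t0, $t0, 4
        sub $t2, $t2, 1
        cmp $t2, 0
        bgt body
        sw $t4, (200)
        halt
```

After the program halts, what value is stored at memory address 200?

18

$t4=8
$t2=5
$t0=200
$t4=M[200]=30
$t4=30-6=24
$t4=24|2=26
$t0=200+4=204
$t2=5-1=4
cmp $t2, 0  (cmp 4,0)
bgt body: taken
$t4=M[204]=26
$t4=26-6=20
$t4=20|2=22
$t0=204+4=208
$t2=4-1=3
cmp $t2, 0  (cmp 3,0)
bgt body: taken
$t4=M[208]=21
$t4=21-6=15
$t4=15|2=15
$t0=208+4=212
$t2=3-1=2
cmp $t2, 0  (cmp 2,0)
bgt body: taken
$t4=M[212]=12
$t4=12-6=6
$t4=6|2=6
$t0=212+4=216
$t2=2-1=1
cmp $t2, 0  (cmp 1,0)
bgt body: taken
$t4=M[216]=24
$t4=24-6=18
$t4=18|2=18
$t0=216+4=220
$t2=1-1=0
cmp $t2, 0  (cmp 0,0)
bgt body: not taken
sw $t4, (200) → M[200]=18
halt.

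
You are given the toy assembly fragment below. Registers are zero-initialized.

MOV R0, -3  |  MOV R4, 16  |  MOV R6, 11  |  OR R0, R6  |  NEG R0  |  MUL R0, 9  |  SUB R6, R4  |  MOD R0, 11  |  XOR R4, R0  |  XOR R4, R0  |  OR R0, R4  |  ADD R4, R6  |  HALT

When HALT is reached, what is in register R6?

-5

R0=-3
R4=16
R6=11
R0=(-3)|11=-1
R0=-(-1)=1
R0=1*9=9
R6=11-16=-5
R0=9%11=9
R4=16^9=25
R4=25^9=16
R0=9|16=25
R4=16+(-5)=11
halt.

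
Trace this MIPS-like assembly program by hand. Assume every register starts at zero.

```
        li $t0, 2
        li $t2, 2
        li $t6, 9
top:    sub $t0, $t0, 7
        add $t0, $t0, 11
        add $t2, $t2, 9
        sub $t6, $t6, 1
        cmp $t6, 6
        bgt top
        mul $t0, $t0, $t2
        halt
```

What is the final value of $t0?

406

after li $t0, 2: $t0=2
after li $t2, 2: $t2=2
after li $t6, 9: $t6=9
after sub $t0, $t0, 7: $t0=2-7=-5
after add $t0, $t0, 11: $t0=(-5)+11=6
after add $t2, $t2, 9: $t2=2+9=11
after sub $t6, $t6, 1: $t6=9-1=8
cmp $t6, 6  (cmp 8,6)
bgt top: taken
after sub $t0, $t0, 7: $t0=6-7=-1
after add $t0, $t0, 11: $t0=(-1)+11=10
after add $t2, $t2, 9: $t2=11+9=20
after sub $t6, $t6, 1: $t6=8-1=7
cmp $t6, 6  (cmp 7,6)
bgt top: taken
after sub $t0, $t0, 7: $t0=10-7=3
after add $t0, $t0, 11: $t0=3+11=14
after add $t2, $t2, 9: $t2=20+9=29
after sub $t6, $t6, 1: $t6=7-1=6
cmp $t6, 6  (cmp 6,6)
bgt top: not taken
after mul $t0, $t0, $t2: $t0=14*29=406
halt.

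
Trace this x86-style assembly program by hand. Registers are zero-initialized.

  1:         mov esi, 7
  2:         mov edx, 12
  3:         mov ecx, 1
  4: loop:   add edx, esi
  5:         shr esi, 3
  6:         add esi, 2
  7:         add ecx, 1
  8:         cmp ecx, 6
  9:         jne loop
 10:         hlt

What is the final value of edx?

mov esi, 7 → esi=7
mov edx, 12 → edx=12
mov ecx, 1 → ecx=1
add edx, esi → edx=12+7=19
shr esi, 3 → esi=7>>3=0
add esi, 2 → esi=0+2=2
add ecx, 1 → ecx=1+1=2
cmp ecx, 6  (cmp 2,6)
jne loop: taken
add edx, esi → edx=19+2=21
shr esi, 3 → esi=2>>3=0
add esi, 2 → esi=0+2=2
add ecx, 1 → ecx=2+1=3
cmp ecx, 6  (cmp 3,6)
jne loop: taken
add edx, esi → edx=21+2=23
shr esi, 3 → esi=2>>3=0
add esi, 2 → esi=0+2=2
add ecx, 1 → ecx=3+1=4
cmp ecx, 6  (cmp 4,6)
jne loop: taken
add edx, esi → edx=23+2=25
shr esi, 3 → esi=2>>3=0
add esi, 2 → esi=0+2=2
add ecx, 1 → ecx=4+1=5
cmp ecx, 6  (cmp 5,6)
jne loop: taken
add edx, esi → edx=25+2=27
shr esi, 3 → esi=2>>3=0
add esi, 2 → esi=0+2=2
add ecx, 1 → ecx=5+1=6
cmp ecx, 6  (cmp 6,6)
jne loop: not taken
halt.

27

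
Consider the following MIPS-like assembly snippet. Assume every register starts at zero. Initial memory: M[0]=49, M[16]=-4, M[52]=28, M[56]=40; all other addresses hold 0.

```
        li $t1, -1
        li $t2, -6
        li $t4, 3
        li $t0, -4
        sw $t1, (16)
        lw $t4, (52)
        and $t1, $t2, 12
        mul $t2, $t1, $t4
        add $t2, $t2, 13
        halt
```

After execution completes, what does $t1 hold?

li $t1, -1 → $t1=-1
li $t2, -6 → $t2=-6
li $t4, 3 → $t4=3
li $t0, -4 → $t0=-4
sw $t1, (16) → M[16]=-1
lw $t4, (52) → $t4=M[52]=28
and $t1, $t2, 12 → $t1=(-6)&12=8
mul $t2, $t1, $t4 → $t2=8*28=224
add $t2, $t2, 13 → $t2=224+13=237
halt.

8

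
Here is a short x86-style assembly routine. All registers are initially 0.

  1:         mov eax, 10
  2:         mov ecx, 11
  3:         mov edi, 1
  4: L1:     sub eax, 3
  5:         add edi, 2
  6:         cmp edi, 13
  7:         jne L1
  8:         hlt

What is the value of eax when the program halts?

after mov eax, 10: eax=10
after mov ecx, 11: ecx=11
after mov edi, 1: edi=1
after sub eax, 3: eax=10-3=7
after add edi, 2: edi=1+2=3
cmp edi, 13  (cmp 3,13)
jne L1: taken
after sub eax, 3: eax=7-3=4
after add edi, 2: edi=3+2=5
cmp edi, 13  (cmp 5,13)
jne L1: taken
after sub eax, 3: eax=4-3=1
after add edi, 2: edi=5+2=7
cmp edi, 13  (cmp 7,13)
jne L1: taken
after sub eax, 3: eax=1-3=-2
after add edi, 2: edi=7+2=9
cmp edi, 13  (cmp 9,13)
jne L1: taken
after sub eax, 3: eax=(-2)-3=-5
after add edi, 2: edi=9+2=11
cmp edi, 13  (cmp 11,13)
jne L1: taken
after sub eax, 3: eax=(-5)-3=-8
after add edi, 2: edi=11+2=13
cmp edi, 13  (cmp 13,13)
jne L1: not taken
halt.

-8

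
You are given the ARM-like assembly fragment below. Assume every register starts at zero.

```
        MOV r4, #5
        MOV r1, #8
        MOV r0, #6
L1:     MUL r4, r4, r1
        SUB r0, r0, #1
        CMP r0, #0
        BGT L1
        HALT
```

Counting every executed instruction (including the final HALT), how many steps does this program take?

r4=5
r1=8
r0=6
r4=5*8=40
r0=6-1=5
CMP r0, #0  (cmp 5,0)
BGT L1: taken
r4=40*8=320
r0=5-1=4
CMP r0, #0  (cmp 4,0)
BGT L1: taken
r4=320*8=2560
r0=4-1=3
CMP r0, #0  (cmp 3,0)
BGT L1: taken
r4=2560*8=20480
r0=3-1=2
CMP r0, #0  (cmp 2,0)
BGT L1: taken
r4=20480*8=163840
r0=2-1=1
CMP r0, #0  (cmp 1,0)
BGT L1: taken
r4=163840*8=1310720
r0=1-1=0
CMP r0, #0  (cmp 0,0)
BGT L1: not taken
halt.
Total executed instructions: 28.

28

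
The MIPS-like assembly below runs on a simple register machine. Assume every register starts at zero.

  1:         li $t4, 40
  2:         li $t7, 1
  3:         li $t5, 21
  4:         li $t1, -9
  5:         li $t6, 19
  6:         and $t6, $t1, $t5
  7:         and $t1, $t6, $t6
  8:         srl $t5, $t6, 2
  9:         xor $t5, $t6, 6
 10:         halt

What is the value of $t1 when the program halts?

21

li $t4, 40 → $t4=40
li $t7, 1 → $t7=1
li $t5, 21 → $t5=21
li $t1, -9 → $t1=-9
li $t6, 19 → $t6=19
and $t6, $t1, $t5 → $t6=(-9)&21=21
and $t1, $t6, $t6 → $t1=21&21=21
srl $t5, $t6, 2 → $t5=21>>2=5
xor $t5, $t6, 6 → $t5=21^6=19
halt.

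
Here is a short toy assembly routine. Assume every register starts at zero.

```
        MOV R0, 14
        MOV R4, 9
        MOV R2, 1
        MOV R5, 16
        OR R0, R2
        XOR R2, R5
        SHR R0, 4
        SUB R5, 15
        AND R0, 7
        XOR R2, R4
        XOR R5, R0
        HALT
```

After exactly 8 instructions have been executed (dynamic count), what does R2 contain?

17

MOV R0, 14 → R0=14
MOV R4, 9 → R4=9
MOV R2, 1 → R2=1
MOV R5, 16 → R5=16
OR R0, R2 → R0=14|1=15
XOR R2, R5 → R2=1^16=17
SHR R0, 4 → R0=15>>4=0
SUB R5, 15 → R5=16-15=1
After step 8: R2 = 17.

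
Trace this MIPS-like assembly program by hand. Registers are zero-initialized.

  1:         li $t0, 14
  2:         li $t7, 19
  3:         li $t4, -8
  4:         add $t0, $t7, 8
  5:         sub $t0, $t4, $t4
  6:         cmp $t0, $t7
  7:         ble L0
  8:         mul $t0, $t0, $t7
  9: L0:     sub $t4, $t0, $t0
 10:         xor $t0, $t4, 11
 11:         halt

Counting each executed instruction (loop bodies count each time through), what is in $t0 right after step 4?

li $t0, 14 → $t0=14
li $t7, 19 → $t7=19
li $t4, -8 → $t4=-8
add $t0, $t7, 8 → $t0=19+8=27
After step 4: $t0 = 27.

27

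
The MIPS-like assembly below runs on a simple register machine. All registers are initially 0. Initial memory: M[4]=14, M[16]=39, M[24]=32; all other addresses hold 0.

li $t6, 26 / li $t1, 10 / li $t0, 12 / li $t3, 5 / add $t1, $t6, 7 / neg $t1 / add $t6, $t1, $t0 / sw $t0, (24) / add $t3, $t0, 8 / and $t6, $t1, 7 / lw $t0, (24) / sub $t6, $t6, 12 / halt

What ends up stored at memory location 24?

12

$t6=26
$t1=10
$t0=12
$t3=5
$t1=26+7=33
$t1=-(33)=-33
$t6=(-33)+12=-21
sw $t0, (24) → M[24]=12
$t3=12+8=20
$t6=(-33)&7=7
$t0=M[24]=12
$t6=7-12=-5
halt.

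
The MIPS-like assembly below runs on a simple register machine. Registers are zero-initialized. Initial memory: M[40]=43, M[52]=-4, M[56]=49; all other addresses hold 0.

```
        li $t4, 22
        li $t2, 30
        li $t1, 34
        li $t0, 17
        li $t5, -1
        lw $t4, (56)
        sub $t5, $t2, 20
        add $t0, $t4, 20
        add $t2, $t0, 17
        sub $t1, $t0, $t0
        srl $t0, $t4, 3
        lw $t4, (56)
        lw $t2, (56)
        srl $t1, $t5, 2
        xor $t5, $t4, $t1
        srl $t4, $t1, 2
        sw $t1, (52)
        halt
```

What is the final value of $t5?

after li $t4, 22: $t4=22
after li $t2, 30: $t2=30
after li $t1, 34: $t1=34
after li $t0, 17: $t0=17
after li $t5, -1: $t5=-1
after lw $t4, (56): $t4=M[56]=49
after sub $t5, $t2, 20: $t5=30-20=10
after add $t0, $t4, 20: $t0=49+20=69
after add $t2, $t0, 17: $t2=69+17=86
after sub $t1, $t0, $t0: $t1=69-69=0
after srl $t0, $t4, 3: $t0=49>>3=6
after lw $t4, (56): $t4=M[56]=49
after lw $t2, (56): $t2=M[56]=49
after srl $t1, $t5, 2: $t1=10>>2=2
after xor $t5, $t4, $t1: $t5=49^2=51
after srl $t4, $t1, 2: $t4=2>>2=0
sw $t1, (52) → M[52]=2
halt.

51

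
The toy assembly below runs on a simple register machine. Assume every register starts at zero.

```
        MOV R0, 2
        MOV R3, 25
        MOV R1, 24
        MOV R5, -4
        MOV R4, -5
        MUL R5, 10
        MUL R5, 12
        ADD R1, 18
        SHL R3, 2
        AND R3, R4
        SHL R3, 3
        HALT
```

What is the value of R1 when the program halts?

42

after MOV R0, 2: R0=2
after MOV R3, 25: R3=25
after MOV R1, 24: R1=24
after MOV R5, -4: R5=-4
after MOV R4, -5: R4=-5
after MUL R5, 10: R5=(-4)*10=-40
after MUL R5, 12: R5=(-40)*12=-480
after ADD R1, 18: R1=24+18=42
after SHL R3, 2: R3=25<<2=100
after AND R3, R4: R3=100&(-5)=96
after SHL R3, 3: R3=96<<3=768
halt.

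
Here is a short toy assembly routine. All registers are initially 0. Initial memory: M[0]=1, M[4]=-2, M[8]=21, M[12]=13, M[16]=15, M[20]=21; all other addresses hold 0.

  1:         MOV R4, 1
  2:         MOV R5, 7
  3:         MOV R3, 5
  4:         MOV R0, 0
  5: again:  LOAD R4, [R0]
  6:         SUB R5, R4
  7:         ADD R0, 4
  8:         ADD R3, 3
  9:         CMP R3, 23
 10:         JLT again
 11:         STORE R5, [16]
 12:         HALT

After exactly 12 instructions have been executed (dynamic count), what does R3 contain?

after MOV R4, 1: R4=1
after MOV R5, 7: R5=7
after MOV R3, 5: R3=5
after MOV R0, 0: R0=0
after LOAD R4, [R0]: R4=M[0]=1
after SUB R5, R4: R5=7-1=6
after ADD R0, 4: R0=0+4=4
after ADD R3, 3: R3=5+3=8
CMP R3, 23  (cmp 8,23)
JLT again: taken
after LOAD R4, [R0]: R4=M[4]=-2
after SUB R5, R4: R5=6-(-2)=8
After step 12: R3 = 8.

8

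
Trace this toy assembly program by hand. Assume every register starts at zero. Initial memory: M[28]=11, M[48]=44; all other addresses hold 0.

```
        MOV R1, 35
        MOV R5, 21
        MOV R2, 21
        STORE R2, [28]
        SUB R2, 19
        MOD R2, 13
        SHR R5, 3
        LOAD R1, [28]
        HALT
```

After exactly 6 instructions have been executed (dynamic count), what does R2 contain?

2

R1=35
R5=21
R2=21
STORE R2, [28] → M[28]=21
R2=21-19=2
R2=2%13=2
After step 6: R2 = 2.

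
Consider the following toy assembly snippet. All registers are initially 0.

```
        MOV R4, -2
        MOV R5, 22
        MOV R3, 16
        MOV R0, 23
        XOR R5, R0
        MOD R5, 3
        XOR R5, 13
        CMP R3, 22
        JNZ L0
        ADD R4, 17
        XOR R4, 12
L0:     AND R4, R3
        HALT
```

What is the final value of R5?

12

after MOV R4, -2: R4=-2
after MOV R5, 22: R5=22
after MOV R3, 16: R3=16
after MOV R0, 23: R0=23
after XOR R5, R0: R5=22^23=1
after MOD R5, 3: R5=1%3=1
after XOR R5, 13: R5=1^13=12
CMP R3, 22  (cmp 16,22)
JNZ L0: taken
after AND R4, R3: R4=(-2)&16=16
halt.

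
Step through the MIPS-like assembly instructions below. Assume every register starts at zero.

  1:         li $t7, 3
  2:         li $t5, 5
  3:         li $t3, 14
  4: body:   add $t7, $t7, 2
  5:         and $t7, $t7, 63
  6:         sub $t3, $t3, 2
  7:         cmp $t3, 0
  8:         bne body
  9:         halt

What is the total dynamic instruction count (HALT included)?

li $t7, 3 → $t7=3
li $t5, 5 → $t5=5
li $t3, 14 → $t3=14
add $t7, $t7, 2 → $t7=3+2=5
and $t7, $t7, 63 → $t7=5&63=5
sub $t3, $t3, 2 → $t3=14-2=12
cmp $t3, 0  (cmp 12,0)
bne body: taken
add $t7, $t7, 2 → $t7=5+2=7
and $t7, $t7, 63 → $t7=7&63=7
sub $t3, $t3, 2 → $t3=12-2=10
cmp $t3, 0  (cmp 10,0)
bne body: taken
add $t7, $t7, 2 → $t7=7+2=9
and $t7, $t7, 63 → $t7=9&63=9
sub $t3, $t3, 2 → $t3=10-2=8
cmp $t3, 0  (cmp 8,0)
bne body: taken
add $t7, $t7, 2 → $t7=9+2=11
and $t7, $t7, 63 → $t7=11&63=11
sub $t3, $t3, 2 → $t3=8-2=6
cmp $t3, 0  (cmp 6,0)
bne body: taken
add $t7, $t7, 2 → $t7=11+2=13
and $t7, $t7, 63 → $t7=13&63=13
sub $t3, $t3, 2 → $t3=6-2=4
cmp $t3, 0  (cmp 4,0)
bne body: taken
add $t7, $t7, 2 → $t7=13+2=15
and $t7, $t7, 63 → $t7=15&63=15
sub $t3, $t3, 2 → $t3=4-2=2
cmp $t3, 0  (cmp 2,0)
bne body: taken
add $t7, $t7, 2 → $t7=15+2=17
and $t7, $t7, 63 → $t7=17&63=17
sub $t3, $t3, 2 → $t3=2-2=0
cmp $t3, 0  (cmp 0,0)
bne body: not taken
halt.
Total executed instructions: 39.

39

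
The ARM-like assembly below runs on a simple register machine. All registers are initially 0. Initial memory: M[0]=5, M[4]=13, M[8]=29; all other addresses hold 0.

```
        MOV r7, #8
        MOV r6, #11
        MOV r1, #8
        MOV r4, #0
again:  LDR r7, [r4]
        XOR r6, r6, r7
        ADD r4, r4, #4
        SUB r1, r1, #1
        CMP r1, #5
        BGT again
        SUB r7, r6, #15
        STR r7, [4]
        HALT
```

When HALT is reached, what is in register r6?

MOV r7, #8 → r7=8
MOV r6, #11 → r6=11
MOV r1, #8 → r1=8
MOV r4, #0 → r4=0
LDR r7, [r4] → r7=M[0]=5
XOR r6, r6, r7 → r6=11^5=14
ADD r4, r4, #4 → r4=0+4=4
SUB r1, r1, #1 → r1=8-1=7
CMP r1, #5  (cmp 7,5)
BGT again: taken
LDR r7, [r4] → r7=M[4]=13
XOR r6, r6, r7 → r6=14^13=3
ADD r4, r4, #4 → r4=4+4=8
SUB r1, r1, #1 → r1=7-1=6
CMP r1, #5  (cmp 6,5)
BGT again: taken
LDR r7, [r4] → r7=M[8]=29
XOR r6, r6, r7 → r6=3^29=30
ADD r4, r4, #4 → r4=8+4=12
SUB r1, r1, #1 → r1=6-1=5
CMP r1, #5  (cmp 5,5)
BGT again: not taken
SUB r7, r6, #15 → r7=30-15=15
STR r7, [4] → M[4]=15
halt.

30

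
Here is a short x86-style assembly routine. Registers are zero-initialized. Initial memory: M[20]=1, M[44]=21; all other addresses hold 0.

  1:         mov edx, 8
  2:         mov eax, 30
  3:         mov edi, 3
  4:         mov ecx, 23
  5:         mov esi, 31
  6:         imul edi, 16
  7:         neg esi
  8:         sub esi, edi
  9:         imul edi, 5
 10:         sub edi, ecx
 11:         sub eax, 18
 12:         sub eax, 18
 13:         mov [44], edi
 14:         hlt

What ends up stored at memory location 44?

217

mov edx, 8 → edx=8
mov eax, 30 → eax=30
mov edi, 3 → edi=3
mov ecx, 23 → ecx=23
mov esi, 31 → esi=31
imul edi, 16 → edi=3*16=48
neg esi → esi=-(31)=-31
sub esi, edi → esi=(-31)-48=-79
imul edi, 5 → edi=48*5=240
sub edi, ecx → edi=240-23=217
sub eax, 18 → eax=30-18=12
sub eax, 18 → eax=12-18=-6
mov [44], edi → M[44]=217
halt.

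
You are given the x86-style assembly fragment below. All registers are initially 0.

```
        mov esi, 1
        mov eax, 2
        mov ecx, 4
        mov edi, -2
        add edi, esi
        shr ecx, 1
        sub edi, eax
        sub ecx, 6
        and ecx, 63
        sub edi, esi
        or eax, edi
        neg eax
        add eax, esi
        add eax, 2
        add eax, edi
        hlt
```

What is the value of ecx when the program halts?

after mov esi, 1: esi=1
after mov eax, 2: eax=2
after mov ecx, 4: ecx=4
after mov edi, -2: edi=-2
after add edi, esi: edi=(-2)+1=-1
after shr ecx, 1: ecx=4>>1=2
after sub edi, eax: edi=(-1)-2=-3
after sub ecx, 6: ecx=2-6=-4
after and ecx, 63: ecx=(-4)&63=60
after sub edi, esi: edi=(-3)-1=-4
after or eax, edi: eax=2|(-4)=-2
after neg eax: eax=-(-2)=2
after add eax, esi: eax=2+1=3
after add eax, 2: eax=3+2=5
after add eax, edi: eax=5+(-4)=1
halt.

60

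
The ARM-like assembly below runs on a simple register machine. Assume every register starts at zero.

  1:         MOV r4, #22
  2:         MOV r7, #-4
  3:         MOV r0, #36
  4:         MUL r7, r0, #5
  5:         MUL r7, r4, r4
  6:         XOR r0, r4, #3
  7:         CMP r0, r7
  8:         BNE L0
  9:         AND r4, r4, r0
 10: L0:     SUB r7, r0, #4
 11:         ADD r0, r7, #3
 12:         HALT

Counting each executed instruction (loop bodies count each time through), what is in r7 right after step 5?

484

after MOV r4, #22: r4=22
after MOV r7, #-4: r7=-4
after MOV r0, #36: r0=36
after MUL r7, r0, #5: r7=36*5=180
after MUL r7, r4, r4: r7=22*22=484
After step 5: r7 = 484.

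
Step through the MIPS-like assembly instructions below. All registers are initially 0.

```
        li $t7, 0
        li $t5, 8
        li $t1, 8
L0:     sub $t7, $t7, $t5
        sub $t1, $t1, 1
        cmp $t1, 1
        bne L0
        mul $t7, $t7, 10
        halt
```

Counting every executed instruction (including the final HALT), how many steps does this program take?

33

li $t7, 0 → $t7=0
li $t5, 8 → $t5=8
li $t1, 8 → $t1=8
sub $t7, $t7, $t5 → $t7=0-8=-8
sub $t1, $t1, 1 → $t1=8-1=7
cmp $t1, 1  (cmp 7,1)
bne L0: taken
sub $t7, $t7, $t5 → $t7=(-8)-8=-16
sub $t1, $t1, 1 → $t1=7-1=6
cmp $t1, 1  (cmp 6,1)
bne L0: taken
sub $t7, $t7, $t5 → $t7=(-16)-8=-24
sub $t1, $t1, 1 → $t1=6-1=5
cmp $t1, 1  (cmp 5,1)
bne L0: taken
sub $t7, $t7, $t5 → $t7=(-24)-8=-32
sub $t1, $t1, 1 → $t1=5-1=4
cmp $t1, 1  (cmp 4,1)
bne L0: taken
sub $t7, $t7, $t5 → $t7=(-32)-8=-40
sub $t1, $t1, 1 → $t1=4-1=3
cmp $t1, 1  (cmp 3,1)
bne L0: taken
sub $t7, $t7, $t5 → $t7=(-40)-8=-48
sub $t1, $t1, 1 → $t1=3-1=2
cmp $t1, 1  (cmp 2,1)
bne L0: taken
sub $t7, $t7, $t5 → $t7=(-48)-8=-56
sub $t1, $t1, 1 → $t1=2-1=1
cmp $t1, 1  (cmp 1,1)
bne L0: not taken
mul $t7, $t7, 10 → $t7=(-56)*10=-560
halt.
Total executed instructions: 33.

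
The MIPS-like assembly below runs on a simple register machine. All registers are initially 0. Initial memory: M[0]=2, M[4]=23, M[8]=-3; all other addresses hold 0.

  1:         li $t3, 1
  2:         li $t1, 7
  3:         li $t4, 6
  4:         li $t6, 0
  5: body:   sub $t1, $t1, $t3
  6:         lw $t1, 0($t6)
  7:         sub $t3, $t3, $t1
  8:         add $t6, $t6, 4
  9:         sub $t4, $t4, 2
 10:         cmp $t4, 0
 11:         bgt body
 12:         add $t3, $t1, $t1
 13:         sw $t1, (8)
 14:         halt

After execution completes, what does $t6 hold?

12

after li $t3, 1: $t3=1
after li $t1, 7: $t1=7
after li $t4, 6: $t4=6
after li $t6, 0: $t6=0
after sub $t1, $t1, $t3: $t1=7-1=6
after lw $t1, 0($t6): $t1=M[0]=2
after sub $t3, $t3, $t1: $t3=1-2=-1
after add $t6, $t6, 4: $t6=0+4=4
after sub $t4, $t4, 2: $t4=6-2=4
cmp $t4, 0  (cmp 4,0)
bgt body: taken
after sub $t1, $t1, $t3: $t1=2-(-1)=3
after lw $t1, 0($t6): $t1=M[4]=23
after sub $t3, $t3, $t1: $t3=(-1)-23=-24
after add $t6, $t6, 4: $t6=4+4=8
after sub $t4, $t4, 2: $t4=4-2=2
cmp $t4, 0  (cmp 2,0)
bgt body: taken
after sub $t1, $t1, $t3: $t1=23-(-24)=47
after lw $t1, 0($t6): $t1=M[8]=-3
after sub $t3, $t3, $t1: $t3=(-24)-(-3)=-21
after add $t6, $t6, 4: $t6=8+4=12
after sub $t4, $t4, 2: $t4=2-2=0
cmp $t4, 0  (cmp 0,0)
bgt body: not taken
after add $t3, $t1, $t1: $t3=(-3)+(-3)=-6
sw $t1, (8) → M[8]=-3
halt.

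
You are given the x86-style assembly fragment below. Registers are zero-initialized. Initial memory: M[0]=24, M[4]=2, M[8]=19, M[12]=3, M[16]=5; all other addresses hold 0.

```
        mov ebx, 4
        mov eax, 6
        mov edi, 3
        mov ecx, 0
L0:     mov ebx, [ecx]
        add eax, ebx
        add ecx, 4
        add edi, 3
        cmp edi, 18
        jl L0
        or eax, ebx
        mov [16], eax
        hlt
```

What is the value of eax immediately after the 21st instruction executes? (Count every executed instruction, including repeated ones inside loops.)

ebx=4
eax=6
edi=3
ecx=0
ebx=M[0]=24
eax=6+24=30
ecx=0+4=4
edi=3+3=6
cmp edi, 18  (cmp 6,18)
jl L0: taken
ebx=M[4]=2
eax=30+2=32
ecx=4+4=8
edi=6+3=9
cmp edi, 18  (cmp 9,18)
jl L0: taken
ebx=M[8]=19
eax=32+19=51
ecx=8+4=12
edi=9+3=12
cmp edi, 18  (cmp 12,18)
After step 21: eax = 51.

51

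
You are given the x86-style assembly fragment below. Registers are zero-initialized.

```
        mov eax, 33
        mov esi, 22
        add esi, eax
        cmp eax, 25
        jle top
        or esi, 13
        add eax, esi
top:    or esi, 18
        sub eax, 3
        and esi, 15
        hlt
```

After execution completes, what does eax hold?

eax=33
esi=22
esi=22+33=55
cmp eax, 25  (cmp 33,25)
jle top: not taken
esi=55|13=63
eax=33+63=96
esi=63|18=63
eax=96-3=93
esi=63&15=15
halt.

93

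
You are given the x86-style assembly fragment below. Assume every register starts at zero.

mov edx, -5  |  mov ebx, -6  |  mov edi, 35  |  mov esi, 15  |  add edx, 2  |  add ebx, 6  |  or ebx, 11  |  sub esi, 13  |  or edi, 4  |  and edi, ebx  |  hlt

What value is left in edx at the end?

-3

after mov edx, -5: edx=-5
after mov ebx, -6: ebx=-6
after mov edi, 35: edi=35
after mov esi, 15: esi=15
after add edx, 2: edx=(-5)+2=-3
after add ebx, 6: ebx=(-6)+6=0
after or ebx, 11: ebx=0|11=11
after sub esi, 13: esi=15-13=2
after or edi, 4: edi=35|4=39
after and edi, ebx: edi=39&11=3
halt.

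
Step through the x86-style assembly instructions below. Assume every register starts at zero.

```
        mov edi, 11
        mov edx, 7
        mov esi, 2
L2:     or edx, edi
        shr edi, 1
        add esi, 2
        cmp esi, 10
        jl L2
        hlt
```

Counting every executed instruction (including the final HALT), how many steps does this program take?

edi=11
edx=7
esi=2
edx=7|11=15
edi=11>>1=5
esi=2+2=4
cmp esi, 10  (cmp 4,10)
jl L2: taken
edx=15|5=15
edi=5>>1=2
esi=4+2=6
cmp esi, 10  (cmp 6,10)
jl L2: taken
edx=15|2=15
edi=2>>1=1
esi=6+2=8
cmp esi, 10  (cmp 8,10)
jl L2: taken
edx=15|1=15
edi=1>>1=0
esi=8+2=10
cmp esi, 10  (cmp 10,10)
jl L2: not taken
halt.
Total executed instructions: 24.

24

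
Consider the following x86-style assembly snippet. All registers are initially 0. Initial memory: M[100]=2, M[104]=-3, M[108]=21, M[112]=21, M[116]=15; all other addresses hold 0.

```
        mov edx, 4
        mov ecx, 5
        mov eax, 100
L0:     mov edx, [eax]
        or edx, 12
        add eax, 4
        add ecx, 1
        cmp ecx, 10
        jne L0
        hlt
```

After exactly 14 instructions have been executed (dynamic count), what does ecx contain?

7

edx=4
ecx=5
eax=100
edx=M[100]=2
edx=2|12=14
eax=100+4=104
ecx=5+1=6
cmp ecx, 10  (cmp 6,10)
jne L0: taken
edx=M[104]=-3
edx=(-3)|12=-3
eax=104+4=108
ecx=6+1=7
cmp ecx, 10  (cmp 7,10)
After step 14: ecx = 7.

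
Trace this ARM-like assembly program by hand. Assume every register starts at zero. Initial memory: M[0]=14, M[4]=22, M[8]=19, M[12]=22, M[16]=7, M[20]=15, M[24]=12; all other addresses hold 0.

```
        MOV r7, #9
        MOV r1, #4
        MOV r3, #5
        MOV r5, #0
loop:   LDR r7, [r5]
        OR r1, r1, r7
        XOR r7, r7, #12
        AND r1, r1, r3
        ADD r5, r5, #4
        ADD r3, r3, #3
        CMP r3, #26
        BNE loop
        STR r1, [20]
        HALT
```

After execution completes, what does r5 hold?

28

MOV r7, #9 → r7=9
MOV r1, #4 → r1=4
MOV r3, #5 → r3=5
MOV r5, #0 → r5=0
LDR r7, [r5] → r7=M[0]=14
OR r1, r1, r7 → r1=4|14=14
XOR r7, r7, #12 → r7=14^12=2
AND r1, r1, r3 → r1=14&5=4
ADD r5, r5, #4 → r5=0+4=4
ADD r3, r3, #3 → r3=5+3=8
CMP r3, #26  (cmp 8,26)
BNE loop: taken
LDR r7, [r5] → r7=M[4]=22
OR r1, r1, r7 → r1=4|22=22
XOR r7, r7, #12 → r7=22^12=26
AND r1, r1, r3 → r1=22&8=0
ADD r5, r5, #4 → r5=4+4=8
ADD r3, r3, #3 → r3=8+3=11
CMP r3, #26  (cmp 11,26)
BNE loop: taken
LDR r7, [r5] → r7=M[8]=19
OR r1, r1, r7 → r1=0|19=19
XOR r7, r7, #12 → r7=19^12=31
AND r1, r1, r3 → r1=19&11=3
ADD r5, r5, #4 → r5=8+4=12
ADD r3, r3, #3 → r3=11+3=14
CMP r3, #26  (cmp 14,26)
BNE loop: taken
LDR r7, [r5] → r7=M[12]=22
OR r1, r1, r7 → r1=3|22=23
XOR r7, r7, #12 → r7=22^12=26
AND r1, r1, r3 → r1=23&14=6
ADD r5, r5, #4 → r5=12+4=16
ADD r3, r3, #3 → r3=14+3=17
CMP r3, #26  (cmp 17,26)
BNE loop: taken
LDR r7, [r5] → r7=M[16]=7
OR r1, r1, r7 → r1=6|7=7
XOR r7, r7, #12 → r7=7^12=11
AND r1, r1, r3 → r1=7&17=1
ADD r5, r5, #4 → r5=16+4=20
ADD r3, r3, #3 → r3=17+3=20
CMP r3, #26  (cmp 20,26)
BNE loop: taken
LDR r7, [r5] → r7=M[20]=15
OR r1, r1, r7 → r1=1|15=15
XOR r7, r7, #12 → r7=15^12=3
AND r1, r1, r3 → r1=15&20=4
ADD r5, r5, #4 → r5=20+4=24
ADD r3, r3, #3 → r3=20+3=23
CMP r3, #26  (cmp 23,26)
BNE loop: taken
LDR r7, [r5] → r7=M[24]=12
OR r1, r1, r7 → r1=4|12=12
XOR r7, r7, #12 → r7=12^12=0
AND r1, r1, r3 → r1=12&23=4
ADD r5, r5, #4 → r5=24+4=28
ADD r3, r3, #3 → r3=23+3=26
CMP r3, #26  (cmp 26,26)
BNE loop: not taken
STR r1, [20] → M[20]=4
halt.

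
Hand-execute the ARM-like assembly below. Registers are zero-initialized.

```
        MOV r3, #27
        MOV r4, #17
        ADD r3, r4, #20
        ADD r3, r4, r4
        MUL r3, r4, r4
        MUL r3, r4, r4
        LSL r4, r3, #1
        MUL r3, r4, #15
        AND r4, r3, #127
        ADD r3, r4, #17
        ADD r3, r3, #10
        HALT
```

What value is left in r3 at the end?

r3=27
r4=17
r3=17+20=37
r3=17+17=34
r3=17*17=289
r3=17*17=289
r4=289<<1=578
r3=578*15=8670
r4=8670&127=94
r3=94+17=111
r3=111+10=121
halt.

121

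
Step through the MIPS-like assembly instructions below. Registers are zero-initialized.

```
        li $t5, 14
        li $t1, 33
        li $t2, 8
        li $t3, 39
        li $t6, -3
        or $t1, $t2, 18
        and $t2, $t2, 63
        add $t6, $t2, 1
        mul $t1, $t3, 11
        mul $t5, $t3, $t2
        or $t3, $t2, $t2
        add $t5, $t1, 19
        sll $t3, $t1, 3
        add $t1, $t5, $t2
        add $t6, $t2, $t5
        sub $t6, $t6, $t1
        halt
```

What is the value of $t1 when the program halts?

$t5=14
$t1=33
$t2=8
$t3=39
$t6=-3
$t1=8|18=26
$t2=8&63=8
$t6=8+1=9
$t1=39*11=429
$t5=39*8=312
$t3=8|8=8
$t5=429+19=448
$t3=429<<3=3432
$t1=448+8=456
$t6=8+448=456
$t6=456-456=0
halt.

456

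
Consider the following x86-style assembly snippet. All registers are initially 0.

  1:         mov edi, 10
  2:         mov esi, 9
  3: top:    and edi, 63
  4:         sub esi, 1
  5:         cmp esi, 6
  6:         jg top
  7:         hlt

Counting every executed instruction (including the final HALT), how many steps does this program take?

mov edi, 10 → edi=10
mov esi, 9 → esi=9
and edi, 63 → edi=10&63=10
sub esi, 1 → esi=9-1=8
cmp esi, 6  (cmp 8,6)
jg top: taken
and edi, 63 → edi=10&63=10
sub esi, 1 → esi=8-1=7
cmp esi, 6  (cmp 7,6)
jg top: taken
and edi, 63 → edi=10&63=10
sub esi, 1 → esi=7-1=6
cmp esi, 6  (cmp 6,6)
jg top: not taken
halt.
Total executed instructions: 15.

15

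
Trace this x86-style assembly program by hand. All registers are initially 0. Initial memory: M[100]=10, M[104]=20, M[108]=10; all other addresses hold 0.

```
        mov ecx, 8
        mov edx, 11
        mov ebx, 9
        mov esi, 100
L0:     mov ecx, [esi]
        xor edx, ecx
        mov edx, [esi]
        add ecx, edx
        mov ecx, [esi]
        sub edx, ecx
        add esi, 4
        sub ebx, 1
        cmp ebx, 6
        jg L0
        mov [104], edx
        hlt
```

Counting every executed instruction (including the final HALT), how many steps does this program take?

ecx=8
edx=11
ebx=9
esi=100
ecx=M[100]=10
edx=11^10=1
edx=M[100]=10
ecx=10+10=20
ecx=M[100]=10
edx=10-10=0
esi=100+4=104
ebx=9-1=8
cmp ebx, 6  (cmp 8,6)
jg L0: taken
ecx=M[104]=20
edx=0^20=20
edx=M[104]=20
ecx=20+20=40
ecx=M[104]=20
edx=20-20=0
esi=104+4=108
ebx=8-1=7
cmp ebx, 6  (cmp 7,6)
jg L0: taken
ecx=M[108]=10
edx=0^10=10
edx=M[108]=10
ecx=10+10=20
ecx=M[108]=10
edx=10-10=0
esi=108+4=112
ebx=7-1=6
cmp ebx, 6  (cmp 6,6)
jg L0: not taken
mov [104], edx → M[104]=0
halt.
Total executed instructions: 36.

36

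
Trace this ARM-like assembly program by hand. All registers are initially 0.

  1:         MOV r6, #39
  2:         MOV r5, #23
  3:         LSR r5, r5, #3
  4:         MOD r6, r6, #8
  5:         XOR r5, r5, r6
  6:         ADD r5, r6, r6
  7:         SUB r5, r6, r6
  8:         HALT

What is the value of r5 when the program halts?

0

r6=39
r5=23
r5=23>>3=2
r6=39%8=7
r5=2^7=5
r5=7+7=14
r5=7-7=0
halt.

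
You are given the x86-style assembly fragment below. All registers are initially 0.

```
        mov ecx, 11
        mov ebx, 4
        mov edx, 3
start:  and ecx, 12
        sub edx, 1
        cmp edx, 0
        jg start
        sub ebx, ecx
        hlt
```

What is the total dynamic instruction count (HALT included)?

17

after mov ecx, 11: ecx=11
after mov ebx, 4: ebx=4
after mov edx, 3: edx=3
after and ecx, 12: ecx=11&12=8
after sub edx, 1: edx=3-1=2
cmp edx, 0  (cmp 2,0)
jg start: taken
after and ecx, 12: ecx=8&12=8
after sub edx, 1: edx=2-1=1
cmp edx, 0  (cmp 1,0)
jg start: taken
after and ecx, 12: ecx=8&12=8
after sub edx, 1: edx=1-1=0
cmp edx, 0  (cmp 0,0)
jg start: not taken
after sub ebx, ecx: ebx=4-8=-4
halt.
Total executed instructions: 17.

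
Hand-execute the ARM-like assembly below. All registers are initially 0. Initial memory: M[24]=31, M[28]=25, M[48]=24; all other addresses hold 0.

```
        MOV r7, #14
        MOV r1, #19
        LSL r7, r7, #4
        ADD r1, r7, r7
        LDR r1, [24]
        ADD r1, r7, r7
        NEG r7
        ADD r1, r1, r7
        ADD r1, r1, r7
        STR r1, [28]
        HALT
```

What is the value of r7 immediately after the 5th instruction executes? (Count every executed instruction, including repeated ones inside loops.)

r7=14
r1=19
r7=14<<4=224
r1=224+224=448
r1=M[24]=31
After step 5: r7 = 224.

224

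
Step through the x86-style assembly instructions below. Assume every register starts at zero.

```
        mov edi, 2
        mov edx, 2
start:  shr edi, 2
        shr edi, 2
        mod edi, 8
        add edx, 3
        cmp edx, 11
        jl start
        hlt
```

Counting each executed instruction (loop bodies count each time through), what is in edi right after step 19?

edi=2
edx=2
edi=2>>2=0
edi=0>>2=0
edi=0%8=0
edx=2+3=5
cmp edx, 11  (cmp 5,11)
jl start: taken
edi=0>>2=0
edi=0>>2=0
edi=0%8=0
edx=5+3=8
cmp edx, 11  (cmp 8,11)
jl start: taken
edi=0>>2=0
edi=0>>2=0
edi=0%8=0
edx=8+3=11
cmp edx, 11  (cmp 11,11)
After step 19: edi = 0.

0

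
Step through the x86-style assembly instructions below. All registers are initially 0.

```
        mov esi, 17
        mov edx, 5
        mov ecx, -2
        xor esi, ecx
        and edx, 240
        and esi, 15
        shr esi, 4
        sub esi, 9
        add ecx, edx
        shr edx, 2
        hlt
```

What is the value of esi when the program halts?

-9

mov esi, 17 → esi=17
mov edx, 5 → edx=5
mov ecx, -2 → ecx=-2
xor esi, ecx → esi=17^(-2)=-17
and edx, 240 → edx=5&240=0
and esi, 15 → esi=(-17)&15=15
shr esi, 4 → esi=15>>4=0
sub esi, 9 → esi=0-9=-9
add ecx, edx → ecx=(-2)+0=-2
shr edx, 2 → edx=0>>2=0
halt.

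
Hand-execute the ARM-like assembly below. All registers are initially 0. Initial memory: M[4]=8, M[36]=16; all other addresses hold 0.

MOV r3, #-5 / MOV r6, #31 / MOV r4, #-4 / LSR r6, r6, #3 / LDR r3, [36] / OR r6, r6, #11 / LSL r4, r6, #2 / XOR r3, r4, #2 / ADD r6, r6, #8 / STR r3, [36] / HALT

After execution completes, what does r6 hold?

after MOV r3, #-5: r3=-5
after MOV r6, #31: r6=31
after MOV r4, #-4: r4=-4
after LSR r6, r6, #3: r6=31>>3=3
after LDR r3, [36]: r3=M[36]=16
after OR r6, r6, #11: r6=3|11=11
after LSL r4, r6, #2: r4=11<<2=44
after XOR r3, r4, #2: r3=44^2=46
after ADD r6, r6, #8: r6=11+8=19
STR r3, [36] → M[36]=46
halt.

19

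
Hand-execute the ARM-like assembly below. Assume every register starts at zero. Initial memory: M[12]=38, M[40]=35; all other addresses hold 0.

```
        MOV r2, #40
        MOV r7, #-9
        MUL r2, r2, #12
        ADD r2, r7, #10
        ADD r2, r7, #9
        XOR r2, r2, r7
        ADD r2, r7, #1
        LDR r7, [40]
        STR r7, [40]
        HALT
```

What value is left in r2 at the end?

-8

MOV r2, #40 → r2=40
MOV r7, #-9 → r7=-9
MUL r2, r2, #12 → r2=40*12=480
ADD r2, r7, #10 → r2=(-9)+10=1
ADD r2, r7, #9 → r2=(-9)+9=0
XOR r2, r2, r7 → r2=0^(-9)=-9
ADD r2, r7, #1 → r2=(-9)+1=-8
LDR r7, [40] → r7=M[40]=35
STR r7, [40] → M[40]=35
halt.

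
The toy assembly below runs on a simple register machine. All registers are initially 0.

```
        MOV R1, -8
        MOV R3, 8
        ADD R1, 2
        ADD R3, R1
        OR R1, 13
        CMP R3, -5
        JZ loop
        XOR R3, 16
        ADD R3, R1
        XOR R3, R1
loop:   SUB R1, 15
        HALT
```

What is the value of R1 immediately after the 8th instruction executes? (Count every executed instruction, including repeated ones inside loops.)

-1

after MOV R1, -8: R1=-8
after MOV R3, 8: R3=8
after ADD R1, 2: R1=(-8)+2=-6
after ADD R3, R1: R3=8+(-6)=2
after OR R1, 13: R1=(-6)|13=-1
CMP R3, -5  (cmp 2,-5)
JZ loop: not taken
after XOR R3, 16: R3=2^16=18
After step 8: R1 = -1.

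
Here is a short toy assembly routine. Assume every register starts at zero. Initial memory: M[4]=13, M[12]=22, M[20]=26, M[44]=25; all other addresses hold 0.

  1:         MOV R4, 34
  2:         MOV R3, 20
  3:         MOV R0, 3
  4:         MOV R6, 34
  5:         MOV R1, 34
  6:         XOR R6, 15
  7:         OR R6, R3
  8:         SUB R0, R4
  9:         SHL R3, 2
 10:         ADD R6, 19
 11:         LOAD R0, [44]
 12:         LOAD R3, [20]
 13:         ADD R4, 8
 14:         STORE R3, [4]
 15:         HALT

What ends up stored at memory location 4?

R4=34
R3=20
R0=3
R6=34
R1=34
R6=34^15=45
R6=45|20=61
R0=3-34=-31
R3=20<<2=80
R6=61+19=80
R0=M[44]=25
R3=M[20]=26
R4=34+8=42
STORE R3, [4] → M[4]=26
halt.

26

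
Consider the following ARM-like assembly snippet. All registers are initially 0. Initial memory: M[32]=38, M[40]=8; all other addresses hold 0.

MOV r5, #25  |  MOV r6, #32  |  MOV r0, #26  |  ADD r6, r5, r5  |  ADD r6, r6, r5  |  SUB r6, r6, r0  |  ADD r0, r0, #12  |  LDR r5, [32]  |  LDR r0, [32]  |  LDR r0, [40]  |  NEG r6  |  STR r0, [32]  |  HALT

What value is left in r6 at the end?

-49

r5=25
r6=32
r0=26
r6=25+25=50
r6=50+25=75
r6=75-26=49
r0=26+12=38
r5=M[32]=38
r0=M[32]=38
r0=M[40]=8
r6=-(49)=-49
STR r0, [32] → M[32]=8
halt.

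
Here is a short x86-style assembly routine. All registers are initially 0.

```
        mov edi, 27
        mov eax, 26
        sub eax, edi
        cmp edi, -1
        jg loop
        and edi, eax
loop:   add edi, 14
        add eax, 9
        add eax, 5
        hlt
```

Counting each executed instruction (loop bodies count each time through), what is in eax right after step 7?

8

edi=27
eax=26
eax=26-27=-1
cmp edi, -1  (cmp 27,-1)
jg loop: taken
edi=27+14=41
eax=(-1)+9=8
After step 7: eax = 8.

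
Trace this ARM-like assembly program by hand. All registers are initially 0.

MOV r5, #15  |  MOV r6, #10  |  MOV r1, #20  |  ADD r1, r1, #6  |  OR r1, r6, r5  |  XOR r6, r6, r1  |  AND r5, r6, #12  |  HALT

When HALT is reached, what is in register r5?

4

after MOV r5, #15: r5=15
after MOV r6, #10: r6=10
after MOV r1, #20: r1=20
after ADD r1, r1, #6: r1=20+6=26
after OR r1, r6, r5: r1=10|15=15
after XOR r6, r6, r1: r6=10^15=5
after AND r5, r6, #12: r5=5&12=4
halt.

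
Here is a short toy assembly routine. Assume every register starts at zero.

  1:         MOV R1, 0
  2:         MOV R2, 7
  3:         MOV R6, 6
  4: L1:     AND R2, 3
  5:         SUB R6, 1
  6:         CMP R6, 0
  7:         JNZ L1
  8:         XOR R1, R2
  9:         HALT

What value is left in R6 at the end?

R1=0
R2=7
R6=6
R2=7&3=3
R6=6-1=5
CMP R6, 0  (cmp 5,0)
JNZ L1: taken
R2=3&3=3
R6=5-1=4
CMP R6, 0  (cmp 4,0)
JNZ L1: taken
R2=3&3=3
R6=4-1=3
CMP R6, 0  (cmp 3,0)
JNZ L1: taken
R2=3&3=3
R6=3-1=2
CMP R6, 0  (cmp 2,0)
JNZ L1: taken
R2=3&3=3
R6=2-1=1
CMP R6, 0  (cmp 1,0)
JNZ L1: taken
R2=3&3=3
R6=1-1=0
CMP R6, 0  (cmp 0,0)
JNZ L1: not taken
R1=0^3=3
halt.

0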